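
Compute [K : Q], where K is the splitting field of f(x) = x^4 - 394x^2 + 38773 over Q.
[K : Q] = 4

Solving the quadratic in x^2: x^2 = (394 ± √(394^2 - 4·38773))/2 = (394 ± √144)/2 = (394 ± 12)/2, giving x^2 = 203 or x^2 = 191. So f(x) = (x^2 - 203)(x^2 - 191) and the roots of f are ±√203, ±√191. Hence the splitting field is K = Q(√203, √191). Since 203 and 191 are distinct squarefree integers > 1, their product 38773 is not a perfect square, so √191 ∉ Q(√203). By the tower law [K:Q] = [Q(√203,√191):Q(√203)] · [Q(√203):Q] = 2 · 2 = 4.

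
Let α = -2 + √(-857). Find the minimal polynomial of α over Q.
m_α(x) = x^2 + 4x + 861

From α + 2 = √(-857), squaring gives (α + 2)^2 = -857, i.e. α^2 + 4α + 4 = -857, so α^2 + 4α + 861 = 0. The discriminant of x^2 + 4x + 861 is (4)^2 - 4·(861) = 16 - 3444 = -3428, and 4·(-857) is not a perfect square in Q since -857 is squarefree and ≠ 1. Hence x^2 + 4x + 861 is irreducible over Q and is the minimal polynomial of α.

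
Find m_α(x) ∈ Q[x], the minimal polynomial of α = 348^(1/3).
m_α(x) = x^3 - 348

α satisfies α^3 = 348, so x^3 - 348 annihilates α. By the rational root test, a rational root p/q (in lowest terms) of x^3 - 348 would satisfy p^3 = 348 q^3, forcing q = 1 and p^3 = 348; but 348 is not a perfect cube, contradiction. A monic cubic over Q with no rational root is irreducible (any nontrivial factorization would include a linear factor). Hence x^3 - 348 is the minimal polynomial of α, and in particular [Q(α):Q] = 3.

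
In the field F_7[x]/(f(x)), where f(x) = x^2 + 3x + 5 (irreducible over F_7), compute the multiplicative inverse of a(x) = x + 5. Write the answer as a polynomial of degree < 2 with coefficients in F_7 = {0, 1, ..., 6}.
a(x)^(-1) ≡ 6x + 2 (mod f(x))

Since f is irreducible over F_7, F_7[x]/(f) is a field and a(x) ≠ 0 has an inverse. Apply the extended Euclidean algorithm to f(x) and a(x) in F_7[x]: f(x) = (x + 5)·a(x) + (1). The last nonzero remainder is the constant 1 = gcd(f, a) in F_7. Back-substituting through the division chain expresses 1 = s(x)·a(x) + t(x)·f(x) with s(x) ≡ 6x + 2 (mod f), so a(x)^(-1) ≡ s(x) = 6x + 2 (mod f). Check: (x + 5)·(6x + 2) = 6x^2 + 4x + 3 ≡ 1 (mod x^2 + 3x + 5).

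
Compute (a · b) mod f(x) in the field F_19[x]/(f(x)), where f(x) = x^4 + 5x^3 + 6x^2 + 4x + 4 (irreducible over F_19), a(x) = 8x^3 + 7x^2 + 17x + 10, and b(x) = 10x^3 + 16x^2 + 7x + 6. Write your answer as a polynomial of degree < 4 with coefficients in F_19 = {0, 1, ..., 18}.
a · b ≡ 4x^3 + 9x^2 + 16x + 8 (mod f(x))

Multiply in F_19[x]: a(x)·b(x) = (8x^3 + 7x^2 + 17x + 10)·(10x^3 + 16x^2 + 7x + 6) = 4x^6 + 8x^5 + 15x^4 + 13x^3 + 17x^2 + x + 3. This has degree ≥ 4, so divide by f(x) over F_19: 4x^6 + 8x^5 + 15x^4 + 13x^3 + 17x^2 + x + 3 = (4x^2 + 7x + 13)·(x^4 + 5x^3 + 6x^2 + 4x + 4) + (4x^3 + 9x^2 + 16x + 8). Hence a·b ≡ 4x^3 + 9x^2 + 16x + 8 (mod f). (F_19[x]/(f) is a field with 19^4 = 130321 elements since f is irreducible of degree 4.)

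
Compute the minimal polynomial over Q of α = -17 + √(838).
m_α(x) = x^2 + 34x - 549

From α + 17 = √(838), squaring gives (α + 17)^2 = 838, i.e. α^2 + 34α + 289 = 838, so α^2 + 34α - 549 = 0. The discriminant of x^2 + 34x - 549 is (34)^2 - 4·(-549) = 1156 + 2196 = 3352, and 4·(838) is not a perfect square in Q since 838 is squarefree and ≠ 1. Hence x^2 + 34x - 549 is irreducible over Q and is the minimal polynomial of α.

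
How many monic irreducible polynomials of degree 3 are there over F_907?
There are 248713912 monic irreducible polynomials of degree 3 over F_907

Each element of F_{907^3} that lies in no proper subfield is a root of exactly one monic irreducible of degree 3 over F_907, and each such polynomial has 3 distinct roots in F_{907^3}. By Möbius inversion the count is N_907(3) = (1/3) Σ_{d|3} μ(3/d) · 907^d = (1/3)(μ(3)·907^1 + μ(1)·907^3) = 746141736/3 = 248713912.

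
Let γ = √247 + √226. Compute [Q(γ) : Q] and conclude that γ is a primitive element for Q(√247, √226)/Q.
[Q(γ) : Q] = 4 (equivalently, Q(γ) = Q(√247, √226))

Obviously Q(γ) ⊆ Q(√247, √226), and [Q(√247, √226):Q] = 4 (since 247, 226 are distinct squarefree integers > 1 with 55822 not a perfect square). To show equality we compute the minimal polynomial of γ. From γ = √247 + √226: γ^2 = 247 + 2√(55822) + 226 = 473 + 2√(55822), so γ^2 - 473 = 2√(55822); squaring, (γ^2 - 473)^2 = 4·55822, i.e. γ^4 - 946γ^2 + 223729 - 223288 = 0, i.e. γ^4 - 946γ^2 + 441 = 0. So γ is a root of x^4 - 946x^2 + 441. This polynomial is irreducible over Q: it has no rational root (each ±√247 ± √226 is irrational), and any factorization into two quadratics over Q would force √(55822) ∈ Q (pairing opposite roots) or √247, √226 ∈ Q (other pairings), all impossible. Hence [Q(γ):Q] = 4 = [Q(√247, √226):Q], so Q(γ) = Q(√247, √226).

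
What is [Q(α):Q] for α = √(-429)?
[Q(α):Q] = 2

[Q(α):Q] equals the degree of the minimal polynomial of α. Here α^2 = -429 and x^2 + 429 is irreducible (d = -429 is squarefree, ≠ 1, hence not a square), so deg(m_α) = 2. Thus [Q(α):Q] = 2.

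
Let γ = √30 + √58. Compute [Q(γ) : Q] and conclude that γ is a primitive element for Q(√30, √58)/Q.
[Q(γ) : Q] = 4 (equivalently, Q(γ) = Q(√30, √58))

Obviously Q(γ) ⊆ Q(√30, √58), and [Q(√30, √58):Q] = 4 (since 30, 58 are distinct squarefree integers > 1 with 1740 not a perfect square). To show equality we compute the minimal polynomial of γ. From γ = √30 + √58: γ^2 = 30 + 2√(1740) + 58 = 88 + 2√(1740), so γ^2 - 88 = 2√(1740); squaring, (γ^2 - 88)^2 = 4·1740, i.e. γ^4 - 176γ^2 + 7744 - 6960 = 0, i.e. γ^4 - 176γ^2 + 784 = 0. So γ is a root of x^4 - 176x^2 + 784. This polynomial is irreducible over Q: it has no rational root (each ±√30 ± √58 is irrational), and any factorization into two quadratics over Q would force √(1740) ∈ Q (pairing opposite roots) or √30, √58 ∈ Q (other pairings), all impossible. Hence [Q(γ):Q] = 4 = [Q(√30, √58):Q], so Q(γ) = Q(√30, √58).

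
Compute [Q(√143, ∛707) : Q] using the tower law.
[Q(√143, ∛707) : Q] = 6

Let L = Q(√143, ∛707). Since Q(√143) ⊂ L and [Q(√143):Q] = 2, the tower law gives 2 | [L:Q]. Likewise Q(∛707) ⊂ L with [Q(∛707):Q] = 3 (because 707 is not a perfect cube), so 3 | [L:Q]. As gcd(2,3) = 1, [L:Q] is divisible by 6. Conversely L is generated over Q by √143 and ∛707, so [L:Q] ≤ 2·3 = 6. Therefore [Q(√143, ∛707) : Q] = 6.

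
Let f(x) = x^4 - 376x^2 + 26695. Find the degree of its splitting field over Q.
[K : Q] = 4

Solving the quadratic in x^2: x^2 = (376 ± √(376^2 - 4·26695))/2 = (376 ± √34596)/2 = (376 ± 186)/2, giving x^2 = 281 or x^2 = 95. So f(x) = (x^2 - 281)(x^2 - 95) and the roots of f are ±√281, ±√95. Hence the splitting field is K = Q(√281, √95). Since 281 and 95 are distinct squarefree integers > 1, their product 26695 is not a perfect square, so √95 ∉ Q(√281). By the tower law [K:Q] = [Q(√281,√95):Q(√281)] · [Q(√281):Q] = 2 · 2 = 4.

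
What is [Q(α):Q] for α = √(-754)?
[Q(α):Q] = 2

[Q(α):Q] equals the degree of the minimal polynomial of α. Here α^2 = -754 and x^2 + 754 is irreducible (d = -754 is squarefree, ≠ 1, hence not a square), so deg(m_α) = 2. Thus [Q(α):Q] = 2.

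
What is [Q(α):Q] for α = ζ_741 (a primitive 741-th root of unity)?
[Q(α):Q] = 432

The minimal polynomial of ζ_741 over Q is the 741-th cyclotomic polynomial Φ_741(x), which is irreducible over Q and has degree φ(741) = 432. Hence [Q(α):Q] = φ(741) = 432.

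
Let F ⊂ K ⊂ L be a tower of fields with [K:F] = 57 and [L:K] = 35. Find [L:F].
[L:F] = 1995

The tower law says that for any tower of field extensions F ⊂ K ⊂ L with finite degrees, [L:F] = [L:K] · [K:F]. Here this gives [L:F] = 35 · 57 = 1995.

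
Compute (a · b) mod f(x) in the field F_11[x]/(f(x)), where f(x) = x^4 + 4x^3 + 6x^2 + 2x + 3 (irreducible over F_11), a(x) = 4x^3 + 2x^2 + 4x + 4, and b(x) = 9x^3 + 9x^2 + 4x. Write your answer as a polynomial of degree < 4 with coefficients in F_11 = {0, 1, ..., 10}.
a · b ≡ 6x^2 + x + 7 (mod f(x))

Multiply in F_11[x]: a(x)·b(x) = (4x^3 + 2x^2 + 4x + 4)·(9x^3 + 9x^2 + 4x) = 3x^6 + 10x^5 + 4x^4 + 3x^3 + 8x^2 + 5x. This has degree ≥ 4, so divide by f(x) over F_11: 3x^6 + 10x^5 + 4x^4 + 3x^3 + 8x^2 + 5x = (3x^2 + 9x + 5)·(x^4 + 4x^3 + 6x^2 + 2x + 3) + (6x^2 + x + 7). Hence a·b ≡ 6x^2 + x + 7 (mod f). (F_11[x]/(f) is a field with 11^4 = 14641 elements since f is irreducible of degree 4.)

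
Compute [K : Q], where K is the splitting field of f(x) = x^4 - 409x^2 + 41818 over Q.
[K : Q] = 4

Solving the quadratic in x^2: x^2 = (409 ± √(409^2 - 4·41818))/2 = (409 ± √9)/2 = (409 ± 3)/2, giving x^2 = 203 or x^2 = 206. So f(x) = (x^2 - 203)(x^2 - 206) and the roots of f are ±√203, ±√206. Hence the splitting field is K = Q(√203, √206). Since 203 and 206 are distinct squarefree integers > 1, their product 41818 is not a perfect square, so √206 ∉ Q(√203). By the tower law [K:Q] = [Q(√203,√206):Q(√203)] · [Q(√203):Q] = 2 · 2 = 4.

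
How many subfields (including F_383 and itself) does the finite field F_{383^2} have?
F_{383^2} has 2 subfields

The subfields of F_{p^n} are exactly the fields F_{p^d} for d | n (each is the fixed field of the unique index-d subgroup of Gal(F_{p^n}/F_p) ≅ Z/nZ). The divisors of n = 2 are {1, 2}, giving 2 subfields: F_{383^1}, F_{383^2}.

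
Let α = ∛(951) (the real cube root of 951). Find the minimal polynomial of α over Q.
m_α(x) = x^3 - 951

α satisfies α^3 = 951, so x^3 - 951 annihilates α. By the rational root test, a rational root p/q (in lowest terms) of x^3 - 951 would satisfy p^3 = 951 q^3, forcing q = 1 and p^3 = 951; but 951 is not a perfect cube, contradiction. A monic cubic over Q with no rational root is irreducible (any nontrivial factorization would include a linear factor). Hence x^3 - 951 is the minimal polynomial of α, and in particular [Q(α):Q] = 3.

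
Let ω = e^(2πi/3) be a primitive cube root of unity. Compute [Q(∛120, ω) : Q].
[Q(∛120, ω) : Q] = 6

[Q(∛120):Q] = 3 (min poly x^3 - 120, irreducible since 120 is not a perfect cube). [Q(ω):Q] = 2 (min poly x^2 + x + 1). Since Q(∛120) ⊂ R and ω ∉ R, we have ω ∉ Q(∛120), so x^2 + x + 1 remains irreducible over Q(∛120) and [Q(∛120, ω) : Q(∛120)] = 2. By the tower law, [Q(∛120, ω) : Q] = 3 · 2 = 6. (In fact Q(∛120, ω) is the splitting field of x^3 - 120 over Q.)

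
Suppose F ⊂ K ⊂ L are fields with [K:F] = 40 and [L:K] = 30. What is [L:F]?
[L:F] = 1200

The tower law says that for any tower of field extensions F ⊂ K ⊂ L with finite degrees, [L:F] = [L:K] · [K:F]. Here this gives [L:F] = 30 · 40 = 1200.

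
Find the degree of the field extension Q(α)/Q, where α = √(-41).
[Q(α):Q] = 2

[Q(α):Q] equals the degree of the minimal polynomial of α. Here α^2 = -41 and x^2 + 41 is irreducible (d = -41 is squarefree, ≠ 1, hence not a square), so deg(m_α) = 2. Thus [Q(α):Q] = 2.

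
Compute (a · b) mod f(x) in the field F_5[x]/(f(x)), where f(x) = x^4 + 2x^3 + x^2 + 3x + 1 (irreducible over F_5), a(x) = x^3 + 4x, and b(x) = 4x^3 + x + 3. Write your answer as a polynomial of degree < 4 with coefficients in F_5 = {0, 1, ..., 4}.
a · b ≡ x^3 + 3x + 1 (mod f(x))

Multiply in F_5[x]: a(x)·b(x) = (x^3 + 4x)·(4x^3 + x + 3) = 4x^6 + 2x^4 + 3x^3 + 4x^2 + 2x. This has degree ≥ 4, so divide by f(x) over F_5: 4x^6 + 2x^4 + 3x^3 + 4x^2 + 2x = (4x^2 + 2x + 4)·(x^4 + 2x^3 + x^2 + 3x + 1) + (x^3 + 3x + 1). Hence a·b ≡ x^3 + 3x + 1 (mod f). (F_5[x]/(f) is a field with 5^4 = 625 elements since f is irreducible of degree 4.)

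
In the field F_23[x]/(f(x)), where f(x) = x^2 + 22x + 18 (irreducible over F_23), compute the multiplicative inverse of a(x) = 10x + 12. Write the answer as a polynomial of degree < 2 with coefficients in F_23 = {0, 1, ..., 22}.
a(x)^(-1) ≡ 17x + 4 (mod f(x))

Since f is irreducible over F_23, F_23[x]/(f) is a field and a(x) ≠ 0 has an inverse. Apply the extended Euclidean algorithm to f(x) and a(x) in F_23[x]: f(x) = (7x + 3)·a(x) + (5). The last nonzero remainder is the constant 5 = gcd(f, a) in F_23. Back-substituting through the division chain expresses 5 = s(x)·a(x) + t(x)·f(x) with s(x) ≡ 16x + 20 (mod f), so (16x + 20)·a(x) ≡ 5 (mod f). Multiplying by 5^(-1) ≡ 14 in F_23 gives a(x)^(-1) ≡ 14·(16x + 20) ≡ 17x + 4 (mod f). Check: (10x + 12)·(17x + 4) = 9x^2 + 14x + 2 ≡ 1 (mod x^2 + 22x + 18).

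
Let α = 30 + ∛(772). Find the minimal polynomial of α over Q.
m_α(x) = x^3 - 90x^2 + 2700x - 27772

Set β = α - 30 = ∛(772), so β^3 = 772. Then (α - 30)^3 - 772 = 0, i.e. α is a root of g(x) = (x - 30)^3 - 772 = x^3 - 90x^2 + 2700x - 27772. Since g(x) = h(x - 30) where h(x) = x^3 - 772, and h is irreducible over Q (because 772 is not a perfect cube, so h has no rational root, and a monic cubic with no rational root is irreducible), g is also irreducible (irreducibility is preserved under the substitution x → x - 30). Hence m_α(x) = x^3 - 90x^2 + 2700x - 27772.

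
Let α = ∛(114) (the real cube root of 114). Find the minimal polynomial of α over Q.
m_α(x) = x^3 - 114

α satisfies α^3 = 114, so x^3 - 114 annihilates α. By the rational root test, a rational root p/q (in lowest terms) of x^3 - 114 would satisfy p^3 = 114 q^3, forcing q = 1 and p^3 = 114; but 114 is not a perfect cube, contradiction. A monic cubic over Q with no rational root is irreducible (any nontrivial factorization would include a linear factor). Hence x^3 - 114 is the minimal polynomial of α, and in particular [Q(α):Q] = 3.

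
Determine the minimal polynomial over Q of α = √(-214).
m_α(x) = x^2 + 214

α satisfies α^2 + 214 = 0, so x^2 + 214 annihilates α. Since d = -214 is squarefree and ≠ 1, it is not a perfect square in Q, so x^2 + 214 has no rational root and is therefore irreducible over Q (a degree-2 polynomial over a field is irreducible iff it has no root). Hence m_α(x) = x^2 + 214.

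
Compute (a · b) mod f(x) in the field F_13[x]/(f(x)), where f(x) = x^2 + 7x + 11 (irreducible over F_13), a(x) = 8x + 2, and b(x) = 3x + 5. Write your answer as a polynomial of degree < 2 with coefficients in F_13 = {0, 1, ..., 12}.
a · b ≡ 8x + 6 (mod f(x))

Multiply in F_13[x]: a(x)·b(x) = (8x + 2)·(3x + 5) = 11x^2 + 7x + 10. This has degree ≥ 2, so divide by f(x) over F_13: 11x^2 + 7x + 10 = (11)·(x^2 + 7x + 11) + (8x + 6). Hence a·b ≡ 8x + 6 (mod f). (F_13[x]/(f) is a field with 13^2 = 169 elements since f is irreducible of degree 2.)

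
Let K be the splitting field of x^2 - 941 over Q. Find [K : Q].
[K : Q] = 2

f(x) = x^2 - 941 factors as (x - √941)(x + √941). The splitting field is K = Q(√941). Since 941 is squarefree and > 1, it is not a perfect square, so x^2 - 941 is irreducible over Q and [Q(√941) : Q] = 2. Hence [K : Q] = 2.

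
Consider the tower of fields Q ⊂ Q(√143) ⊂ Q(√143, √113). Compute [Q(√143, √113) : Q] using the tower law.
[Q(√143, √113) : Q] = 4

[Q(√143):Q] = 2 (min poly x^2 - 143, irreducible since 143 is squarefree > 1). For the top step, suppose √113 ∈ Q(√143), say √113 = c + d√143 with c, d ∈ Q. Squaring: 113 = c^2 + 143d^2 + 2cd√143. Since √143 ∉ Q this forces 2cd = 0. If d = 0 then √113 = c ∈ Q, contradicting 113 squarefree > 1. If c = 0 then 113 = 143d^2, so 143·113 = (143d)^2 is a perfect square in Q — but 143·113 = 16159 is not a perfect square (since 143 and 113 are distinct squarefree integers). Contradiction. Hence √113 ∉ Q(√143), so x^2 - 113 stays irreducible over Q(√143) and [Q(√143, √113) : Q(√143)] = 2. By the tower law, [Q(√143, √113) : Q] = 2 · 2 = 4.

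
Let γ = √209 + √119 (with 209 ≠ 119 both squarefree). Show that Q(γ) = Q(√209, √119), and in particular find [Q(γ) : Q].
[Q(γ) : Q] = 4 (equivalently, Q(γ) = Q(√209, √119))

Obviously Q(γ) ⊆ Q(√209, √119), and [Q(√209, √119):Q] = 4 (since 209, 119 are distinct squarefree integers > 1 with 24871 not a perfect square). To show equality we compute the minimal polynomial of γ. From γ = √209 + √119: γ^2 = 209 + 2√(24871) + 119 = 328 + 2√(24871), so γ^2 - 328 = 2√(24871); squaring, (γ^2 - 328)^2 = 4·24871, i.e. γ^4 - 656γ^2 + 107584 - 99484 = 0, i.e. γ^4 - 656γ^2 + 8100 = 0. So γ is a root of x^4 - 656x^2 + 8100. This polynomial is irreducible over Q: it has no rational root (each ±√209 ± √119 is irrational), and any factorization into two quadratics over Q would force √(24871) ∈ Q (pairing opposite roots) or √209, √119 ∈ Q (other pairings), all impossible. Hence [Q(γ):Q] = 4 = [Q(√209, √119):Q], so Q(γ) = Q(√209, √119).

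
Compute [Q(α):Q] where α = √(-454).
[Q(α):Q] = 2

[Q(α):Q] equals the degree of the minimal polynomial of α. Here α^2 = -454 and x^2 + 454 is irreducible (d = -454 is squarefree, ≠ 1, hence not a square), so deg(m_α) = 2. Thus [Q(α):Q] = 2.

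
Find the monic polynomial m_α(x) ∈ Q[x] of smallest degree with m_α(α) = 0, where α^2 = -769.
m_α(x) = x^2 + 769

α satisfies α^2 + 769 = 0, so x^2 + 769 annihilates α. Since d = -769 is squarefree and ≠ 1, it is not a perfect square in Q, so x^2 + 769 has no rational root and is therefore irreducible over Q (a degree-2 polynomial over a field is irreducible iff it has no root). Hence m_α(x) = x^2 + 769.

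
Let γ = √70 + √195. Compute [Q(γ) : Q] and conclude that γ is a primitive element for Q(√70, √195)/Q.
[Q(γ) : Q] = 4 (equivalently, Q(γ) = Q(√70, √195))

Obviously Q(γ) ⊆ Q(√70, √195), and [Q(√70, √195):Q] = 4 (since 70, 195 are distinct squarefree integers > 1 with 13650 not a perfect square). To show equality we compute the minimal polynomial of γ. From γ = √70 + √195: γ^2 = 70 + 2√(13650) + 195 = 265 + 2√(13650), so γ^2 - 265 = 2√(13650); squaring, (γ^2 - 265)^2 = 4·13650, i.e. γ^4 - 530γ^2 + 70225 - 54600 = 0, i.e. γ^4 - 530γ^2 + 15625 = 0. So γ is a root of x^4 - 530x^2 + 15625. This polynomial is irreducible over Q: it has no rational root (each ±√70 ± √195 is irrational), and any factorization into two quadratics over Q would force √(13650) ∈ Q (pairing opposite roots) or √70, √195 ∈ Q (other pairings), all impossible. Hence [Q(γ):Q] = 4 = [Q(√70, √195):Q], so Q(γ) = Q(√70, √195).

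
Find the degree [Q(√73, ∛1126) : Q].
[Q(√73, ∛1126) : Q] = 6

Let L = Q(√73, ∛1126). Since Q(√73) ⊂ L and [Q(√73):Q] = 2, the tower law gives 2 | [L:Q]. Likewise Q(∛1126) ⊂ L with [Q(∛1126):Q] = 3 (because 1126 is not a perfect cube), so 3 | [L:Q]. As gcd(2,3) = 1, [L:Q] is divisible by 6. Conversely L is generated over Q by √73 and ∛1126, so [L:Q] ≤ 2·3 = 6. Therefore [Q(√73, ∛1126) : Q] = 6.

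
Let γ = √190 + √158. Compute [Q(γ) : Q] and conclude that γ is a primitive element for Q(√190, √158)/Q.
[Q(γ) : Q] = 4 (equivalently, Q(γ) = Q(√190, √158))

Obviously Q(γ) ⊆ Q(√190, √158), and [Q(√190, √158):Q] = 4 (since 190, 158 are distinct squarefree integers > 1 with 30020 not a perfect square). To show equality we compute the minimal polynomial of γ. From γ = √190 + √158: γ^2 = 190 + 2√(30020) + 158 = 348 + 2√(30020), so γ^2 - 348 = 2√(30020); squaring, (γ^2 - 348)^2 = 4·30020, i.e. γ^4 - 696γ^2 + 121104 - 120080 = 0, i.e. γ^4 - 696γ^2 + 1024 = 0. So γ is a root of x^4 - 696x^2 + 1024. This polynomial is irreducible over Q: it has no rational root (each ±√190 ± √158 is irrational), and any factorization into two quadratics over Q would force √(30020) ∈ Q (pairing opposite roots) or √190, √158 ∈ Q (other pairings), all impossible. Hence [Q(γ):Q] = 4 = [Q(√190, √158):Q], so Q(γ) = Q(√190, √158).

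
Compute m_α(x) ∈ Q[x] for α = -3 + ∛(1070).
m_α(x) = x^3 + 9x^2 + 27x - 1043

Set β = α + 3 = ∛(1070), so β^3 = 1070. Then (α + 3)^3 - 1070 = 0, i.e. α is a root of g(x) = (x + 3)^3 - 1070 = x^3 + 9x^2 + 27x - 1043. Since g(x) = h(x + 3) where h(x) = x^3 - 1070, and h is irreducible over Q (because 1070 is not a perfect cube, so h has no rational root, and a monic cubic with no rational root is irreducible), g is also irreducible (irreducibility is preserved under the substitution x → x + 3). Hence m_α(x) = x^3 + 9x^2 + 27x - 1043.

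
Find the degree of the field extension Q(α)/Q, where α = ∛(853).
[Q(α):Q] = 3

The minimal polynomial of α is x^3 - 853, irreducible over Q since 853 is not a perfect cube (so x^3 - 853 has no rational root). Hence [Q(α):Q] = deg(m_α) = 3.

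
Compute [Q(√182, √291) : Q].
[Q(√182, √291) : Q] = 4

[Q(√182):Q] = 2 (min poly x^2 - 182, irreducible since 182 is squarefree > 1). For the top step, suppose √291 ∈ Q(√182), say √291 = c + d√182 with c, d ∈ Q. Squaring: 291 = c^2 + 182d^2 + 2cd√182. Since √182 ∉ Q this forces 2cd = 0. If d = 0 then √291 = c ∈ Q, contradicting 291 squarefree > 1. If c = 0 then 291 = 182d^2, so 182·291 = (182d)^2 is a perfect square in Q — but 182·291 = 52962 is not a perfect square (since 182 and 291 are distinct squarefree integers). Contradiction. Hence √291 ∉ Q(√182), so x^2 - 291 stays irreducible over Q(√182) and [Q(√182, √291) : Q(√182)] = 2. By the tower law, [Q(√182, √291) : Q] = 2 · 2 = 4.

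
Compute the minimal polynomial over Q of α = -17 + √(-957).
m_α(x) = x^2 + 34x + 1246

From α + 17 = √(-957), squaring gives (α + 17)^2 = -957, i.e. α^2 + 34α + 289 = -957, so α^2 + 34α + 1246 = 0. The discriminant of x^2 + 34x + 1246 is (34)^2 - 4·(1246) = 1156 - 4984 = -3828, and 4·(-957) is not a perfect square in Q since -957 is squarefree and ≠ 1. Hence x^2 + 34x + 1246 is irreducible over Q and is the minimal polynomial of α.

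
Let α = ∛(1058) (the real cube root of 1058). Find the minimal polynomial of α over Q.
m_α(x) = x^3 - 1058

α satisfies α^3 = 1058, so x^3 - 1058 annihilates α. By the rational root test, a rational root p/q (in lowest terms) of x^3 - 1058 would satisfy p^3 = 1058 q^3, forcing q = 1 and p^3 = 1058; but 1058 is not a perfect cube, contradiction. A monic cubic over Q with no rational root is irreducible (any nontrivial factorization would include a linear factor). Hence x^3 - 1058 is the minimal polynomial of α, and in particular [Q(α):Q] = 3.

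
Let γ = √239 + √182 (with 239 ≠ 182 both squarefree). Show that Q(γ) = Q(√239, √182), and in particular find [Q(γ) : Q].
[Q(γ) : Q] = 4 (equivalently, Q(γ) = Q(√239, √182))

Obviously Q(γ) ⊆ Q(√239, √182), and [Q(√239, √182):Q] = 4 (since 239, 182 are distinct squarefree integers > 1 with 43498 not a perfect square). To show equality we compute the minimal polynomial of γ. From γ = √239 + √182: γ^2 = 239 + 2√(43498) + 182 = 421 + 2√(43498), so γ^2 - 421 = 2√(43498); squaring, (γ^2 - 421)^2 = 4·43498, i.e. γ^4 - 842γ^2 + 177241 - 173992 = 0, i.e. γ^4 - 842γ^2 + 3249 = 0. So γ is a root of x^4 - 842x^2 + 3249. This polynomial is irreducible over Q: it has no rational root (each ±√239 ± √182 is irrational), and any factorization into two quadratics over Q would force √(43498) ∈ Q (pairing opposite roots) or √239, √182 ∈ Q (other pairings), all impossible. Hence [Q(γ):Q] = 4 = [Q(√239, √182):Q], so Q(γ) = Q(√239, √182).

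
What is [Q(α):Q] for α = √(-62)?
[Q(α):Q] = 2

[Q(α):Q] equals the degree of the minimal polynomial of α. Here α^2 = -62 and x^2 + 62 is irreducible (d = -62 is squarefree, ≠ 1, hence not a square), so deg(m_α) = 2. Thus [Q(α):Q] = 2.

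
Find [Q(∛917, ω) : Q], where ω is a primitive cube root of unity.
[Q(∛917, ω) : Q] = 6

[Q(∛917):Q] = 3 (min poly x^3 - 917, irreducible since 917 is not a perfect cube). [Q(ω):Q] = 2 (min poly x^2 + x + 1). Since Q(∛917) ⊂ R and ω ∉ R, we have ω ∉ Q(∛917), so x^2 + x + 1 remains irreducible over Q(∛917) and [Q(∛917, ω) : Q(∛917)] = 2. By the tower law, [Q(∛917, ω) : Q] = 3 · 2 = 6. (In fact Q(∛917, ω) is the splitting field of x^3 - 917 over Q.)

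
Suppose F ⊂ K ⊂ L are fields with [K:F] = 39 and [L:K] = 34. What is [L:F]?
[L:F] = 1326

The tower law says that for any tower of field extensions F ⊂ K ⊂ L with finite degrees, [L:F] = [L:K] · [K:F]. Here this gives [L:F] = 34 · 39 = 1326.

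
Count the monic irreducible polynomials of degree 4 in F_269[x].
There are 1309010490 monic irreducible polynomials of degree 4 over F_269

Each element of F_{269^4} that lies in no proper subfield is a root of exactly one monic irreducible of degree 4 over F_269, and each such polynomial has 4 distinct roots in F_{269^4}. By Möbius inversion the count is N_269(4) = (1/4) Σ_{d|4} μ(4/d) · 269^d = (1/4)(μ(4)·269^1 + μ(2)·269^2 + μ(1)·269^4) = 5236041960/4 = 1309010490.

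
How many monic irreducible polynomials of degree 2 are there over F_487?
There are 118341 monic irreducible polynomials of degree 2 over F_487

Each element of F_{487^2} that lies in no proper subfield is a root of exactly one monic irreducible of degree 2 over F_487, and each such polynomial has 2 distinct roots in F_{487^2}. By Möbius inversion the count is N_487(2) = (1/2) Σ_{d|2} μ(2/d) · 487^d = (1/2)(μ(2)·487^1 + μ(1)·487^2) = 236682/2 = 118341.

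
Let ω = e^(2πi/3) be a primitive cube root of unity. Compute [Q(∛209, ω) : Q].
[Q(∛209, ω) : Q] = 6

[Q(∛209):Q] = 3 (min poly x^3 - 209, irreducible since 209 is not a perfect cube). [Q(ω):Q] = 2 (min poly x^2 + x + 1). Since Q(∛209) ⊂ R and ω ∉ R, we have ω ∉ Q(∛209), so x^2 + x + 1 remains irreducible over Q(∛209) and [Q(∛209, ω) : Q(∛209)] = 2. By the tower law, [Q(∛209, ω) : Q] = 3 · 2 = 6. (In fact Q(∛209, ω) is the splitting field of x^3 - 209 over Q.)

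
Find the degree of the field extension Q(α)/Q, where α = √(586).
[Q(α):Q] = 2

[Q(α):Q] equals the degree of the minimal polynomial of α. Here α^2 = 586 and x^2 - 586 is irreducible (d = 586 is squarefree, ≠ 1, hence not a square), so deg(m_α) = 2. Thus [Q(α):Q] = 2.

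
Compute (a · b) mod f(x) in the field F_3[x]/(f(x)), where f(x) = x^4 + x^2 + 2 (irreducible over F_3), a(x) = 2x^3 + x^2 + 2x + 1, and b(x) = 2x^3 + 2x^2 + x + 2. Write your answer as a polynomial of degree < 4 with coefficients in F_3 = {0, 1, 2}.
a · b ≡ 2x^3 + 2x (mod f(x))

Multiply in F_3[x]: a(x)·b(x) = (2x^3 + x^2 + 2x + 1)·(2x^3 + 2x^2 + x + 2) = x^6 + 2x^4 + 2x^3 + 2x + 2. This has degree ≥ 4, so divide by f(x) over F_3: x^6 + 2x^4 + 2x^3 + 2x + 2 = (x^2 + 1)·(x^4 + x^2 + 2) + (2x^3 + 2x). Hence a·b ≡ 2x^3 + 2x (mod f). (F_3[x]/(f) is a field with 3^4 = 81 elements since f is irreducible of degree 4.)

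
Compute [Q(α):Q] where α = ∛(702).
[Q(α):Q] = 3

The minimal polynomial of α is x^3 - 702, irreducible over Q since 702 is not a perfect cube (so x^3 - 702 has no rational root). Hence [Q(α):Q] = deg(m_α) = 3.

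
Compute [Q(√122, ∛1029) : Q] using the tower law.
[Q(√122, ∛1029) : Q] = 6

Let L = Q(√122, ∛1029). Since Q(√122) ⊂ L and [Q(√122):Q] = 2, the tower law gives 2 | [L:Q]. Likewise Q(∛1029) ⊂ L with [Q(∛1029):Q] = 3 (because 1029 is not a perfect cube), so 3 | [L:Q]. As gcd(2,3) = 1, [L:Q] is divisible by 6. Conversely L is generated over Q by √122 and ∛1029, so [L:Q] ≤ 2·3 = 6. Therefore [Q(√122, ∛1029) : Q] = 6.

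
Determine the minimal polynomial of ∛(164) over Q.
m_α(x) = x^3 - 164

α satisfies α^3 = 164, so x^3 - 164 annihilates α. By the rational root test, a rational root p/q (in lowest terms) of x^3 - 164 would satisfy p^3 = 164 q^3, forcing q = 1 and p^3 = 164; but 164 is not a perfect cube, contradiction. A monic cubic over Q with no rational root is irreducible (any nontrivial factorization would include a linear factor). Hence x^3 - 164 is the minimal polynomial of α, and in particular [Q(α):Q] = 3.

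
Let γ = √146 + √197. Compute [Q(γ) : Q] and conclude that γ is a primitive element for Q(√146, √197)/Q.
[Q(γ) : Q] = 4 (equivalently, Q(γ) = Q(√146, √197))

Obviously Q(γ) ⊆ Q(√146, √197), and [Q(√146, √197):Q] = 4 (since 146, 197 are distinct squarefree integers > 1 with 28762 not a perfect square). To show equality we compute the minimal polynomial of γ. From γ = √146 + √197: γ^2 = 146 + 2√(28762) + 197 = 343 + 2√(28762), so γ^2 - 343 = 2√(28762); squaring, (γ^2 - 343)^2 = 4·28762, i.e. γ^4 - 686γ^2 + 117649 - 115048 = 0, i.e. γ^4 - 686γ^2 + 2601 = 0. So γ is a root of x^4 - 686x^2 + 2601. This polynomial is irreducible over Q: it has no rational root (each ±√146 ± √197 is irrational), and any factorization into two quadratics over Q would force √(28762) ∈ Q (pairing opposite roots) or √146, √197 ∈ Q (other pairings), all impossible. Hence [Q(γ):Q] = 4 = [Q(√146, √197):Q], so Q(γ) = Q(√146, √197).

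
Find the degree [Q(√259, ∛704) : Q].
[Q(√259, ∛704) : Q] = 6

Let L = Q(√259, ∛704). Since Q(√259) ⊂ L and [Q(√259):Q] = 2, the tower law gives 2 | [L:Q]. Likewise Q(∛704) ⊂ L with [Q(∛704):Q] = 3 (because 704 is not a perfect cube), so 3 | [L:Q]. As gcd(2,3) = 1, [L:Q] is divisible by 6. Conversely L is generated over Q by √259 and ∛704, so [L:Q] ≤ 2·3 = 6. Therefore [Q(√259, ∛704) : Q] = 6.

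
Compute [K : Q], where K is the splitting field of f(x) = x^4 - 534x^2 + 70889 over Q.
[K : Q] = 4

Solving the quadratic in x^2: x^2 = (534 ± √(534^2 - 4·70889))/2 = (534 ± √1600)/2 = (534 ± 40)/2, giving x^2 = 287 or x^2 = 247. So f(x) = (x^2 - 287)(x^2 - 247) and the roots of f are ±√287, ±√247. Hence the splitting field is K = Q(√287, √247). Since 287 and 247 are distinct squarefree integers > 1, their product 70889 is not a perfect square, so √247 ∉ Q(√287). By the tower law [K:Q] = [Q(√287,√247):Q(√287)] · [Q(√287):Q] = 2 · 2 = 4.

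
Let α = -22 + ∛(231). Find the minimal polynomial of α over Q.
m_α(x) = x^3 + 66x^2 + 1452x + 10417

Set β = α + 22 = ∛(231), so β^3 = 231. Then (α + 22)^3 - 231 = 0, i.e. α is a root of g(x) = (x + 22)^3 - 231 = x^3 + 66x^2 + 1452x + 10417. Since g(x) = h(x + 22) where h(x) = x^3 - 231, and h is irreducible over Q (because 231 is not a perfect cube, so h has no rational root, and a monic cubic with no rational root is irreducible), g is also irreducible (irreducibility is preserved under the substitution x → x + 22). Hence m_α(x) = x^3 + 66x^2 + 1452x + 10417.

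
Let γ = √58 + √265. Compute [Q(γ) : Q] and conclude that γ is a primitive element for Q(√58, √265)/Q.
[Q(γ) : Q] = 4 (equivalently, Q(γ) = Q(√58, √265))

Obviously Q(γ) ⊆ Q(√58, √265), and [Q(√58, √265):Q] = 4 (since 58, 265 are distinct squarefree integers > 1 with 15370 not a perfect square). To show equality we compute the minimal polynomial of γ. From γ = √58 + √265: γ^2 = 58 + 2√(15370) + 265 = 323 + 2√(15370), so γ^2 - 323 = 2√(15370); squaring, (γ^2 - 323)^2 = 4·15370, i.e. γ^4 - 646γ^2 + 104329 - 61480 = 0, i.e. γ^4 - 646γ^2 + 42849 = 0. So γ is a root of x^4 - 646x^2 + 42849. This polynomial is irreducible over Q: it has no rational root (each ±√58 ± √265 is irrational), and any factorization into two quadratics over Q would force √(15370) ∈ Q (pairing opposite roots) or √58, √265 ∈ Q (other pairings), all impossible. Hence [Q(γ):Q] = 4 = [Q(√58, √265):Q], so Q(γ) = Q(√58, √265).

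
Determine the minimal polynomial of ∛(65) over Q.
m_α(x) = x^3 - 65

α satisfies α^3 = 65, so x^3 - 65 annihilates α. By the rational root test, a rational root p/q (in lowest terms) of x^3 - 65 would satisfy p^3 = 65 q^3, forcing q = 1 and p^3 = 65; but 65 is not a perfect cube, contradiction. A monic cubic over Q with no rational root is irreducible (any nontrivial factorization would include a linear factor). Hence x^3 - 65 is the minimal polynomial of α, and in particular [Q(α):Q] = 3.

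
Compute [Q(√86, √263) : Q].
[Q(√86, √263) : Q] = 4

[Q(√86):Q] = 2 (min poly x^2 - 86, irreducible since 86 is squarefree > 1). For the top step, suppose √263 ∈ Q(√86), say √263 = c + d√86 with c, d ∈ Q. Squaring: 263 = c^2 + 86d^2 + 2cd√86. Since √86 ∉ Q this forces 2cd = 0. If d = 0 then √263 = c ∈ Q, contradicting 263 squarefree > 1. If c = 0 then 263 = 86d^2, so 86·263 = (86d)^2 is a perfect square in Q — but 86·263 = 22618 is not a perfect square (since 86 and 263 are distinct squarefree integers). Contradiction. Hence √263 ∉ Q(√86), so x^2 - 263 stays irreducible over Q(√86) and [Q(√86, √263) : Q(√86)] = 2. By the tower law, [Q(√86, √263) : Q] = 2 · 2 = 4.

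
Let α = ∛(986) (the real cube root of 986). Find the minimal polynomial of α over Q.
m_α(x) = x^3 - 986

α satisfies α^3 = 986, so x^3 - 986 annihilates α. By the rational root test, a rational root p/q (in lowest terms) of x^3 - 986 would satisfy p^3 = 986 q^3, forcing q = 1 and p^3 = 986; but 986 is not a perfect cube, contradiction. A monic cubic over Q with no rational root is irreducible (any nontrivial factorization would include a linear factor). Hence x^3 - 986 is the minimal polynomial of α, and in particular [Q(α):Q] = 3.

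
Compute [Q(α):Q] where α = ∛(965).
[Q(α):Q] = 3

The minimal polynomial of α is x^3 - 965, irreducible over Q since 965 is not a perfect cube (so x^3 - 965 has no rational root). Hence [Q(α):Q] = deg(m_α) = 3.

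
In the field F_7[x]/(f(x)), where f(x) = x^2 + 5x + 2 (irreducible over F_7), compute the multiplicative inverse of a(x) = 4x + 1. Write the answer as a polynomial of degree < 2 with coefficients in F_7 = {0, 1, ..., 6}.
a(x)^(-1) ≡ 4x + 5 (mod f(x))

Since f is irreducible over F_7, F_7[x]/(f) is a field and a(x) ≠ 0 has an inverse. Apply the extended Euclidean algorithm to f(x) and a(x) in F_7[x]: f(x) = (2x + 6)·a(x) + (3). The last nonzero remainder is the constant 3 = gcd(f, a) in F_7. Back-substituting through the division chain expresses 3 = s(x)·a(x) + t(x)·f(x) with s(x) ≡ 5x + 1 (mod f), so (5x + 1)·a(x) ≡ 3 (mod f). Multiplying by 3^(-1) ≡ 5 in F_7 gives a(x)^(-1) ≡ 5·(5x + 1) ≡ 4x + 5 (mod f). Check: (4x + 1)·(4x + 5) = 2x^2 + 3x + 5 ≡ 1 (mod x^2 + 5x + 2).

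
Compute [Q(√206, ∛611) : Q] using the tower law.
[Q(√206, ∛611) : Q] = 6

Let L = Q(√206, ∛611). Since Q(√206) ⊂ L and [Q(√206):Q] = 2, the tower law gives 2 | [L:Q]. Likewise Q(∛611) ⊂ L with [Q(∛611):Q] = 3 (because 611 is not a perfect cube), so 3 | [L:Q]. As gcd(2,3) = 1, [L:Q] is divisible by 6. Conversely L is generated over Q by √206 and ∛611, so [L:Q] ≤ 2·3 = 6. Therefore [Q(√206, ∛611) : Q] = 6.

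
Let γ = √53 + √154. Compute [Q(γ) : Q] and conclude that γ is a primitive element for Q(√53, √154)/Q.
[Q(γ) : Q] = 4 (equivalently, Q(γ) = Q(√53, √154))

Obviously Q(γ) ⊆ Q(√53, √154), and [Q(√53, √154):Q] = 4 (since 53, 154 are distinct squarefree integers > 1 with 8162 not a perfect square). To show equality we compute the minimal polynomial of γ. From γ = √53 + √154: γ^2 = 53 + 2√(8162) + 154 = 207 + 2√(8162), so γ^2 - 207 = 2√(8162); squaring, (γ^2 - 207)^2 = 4·8162, i.e. γ^4 - 414γ^2 + 42849 - 32648 = 0, i.e. γ^4 - 414γ^2 + 10201 = 0. So γ is a root of x^4 - 414x^2 + 10201. This polynomial is irreducible over Q: it has no rational root (each ±√53 ± √154 is irrational), and any factorization into two quadratics over Q would force √(8162) ∈ Q (pairing opposite roots) or √53, √154 ∈ Q (other pairings), all impossible. Hence [Q(γ):Q] = 4 = [Q(√53, √154):Q], so Q(γ) = Q(√53, √154).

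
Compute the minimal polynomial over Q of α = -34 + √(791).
m_α(x) = x^2 + 68x + 365

From α + 34 = √(791), squaring gives (α + 34)^2 = 791, i.e. α^2 + 68α + 1156 = 791, so α^2 + 68α + 365 = 0. The discriminant of x^2 + 68x + 365 is (68)^2 - 4·(365) = 4624 - 1460 = 3164, and 4·(791) is not a perfect square in Q since 791 is squarefree and ≠ 1. Hence x^2 + 68x + 365 is irreducible over Q and is the minimal polynomial of α.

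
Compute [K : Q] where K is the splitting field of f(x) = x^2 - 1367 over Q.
[K : Q] = 2

f(x) = x^2 - 1367 factors as (x - √1367)(x + √1367). The splitting field is K = Q(√1367). Since 1367 is squarefree and > 1, it is not a perfect square, so x^2 - 1367 is irreducible over Q and [Q(√1367) : Q] = 2. Hence [K : Q] = 2.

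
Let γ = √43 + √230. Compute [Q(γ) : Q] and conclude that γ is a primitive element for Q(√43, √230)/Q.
[Q(γ) : Q] = 4 (equivalently, Q(γ) = Q(√43, √230))

Obviously Q(γ) ⊆ Q(√43, √230), and [Q(√43, √230):Q] = 4 (since 43, 230 are distinct squarefree integers > 1 with 9890 not a perfect square). To show equality we compute the minimal polynomial of γ. From γ = √43 + √230: γ^2 = 43 + 2√(9890) + 230 = 273 + 2√(9890), so γ^2 - 273 = 2√(9890); squaring, (γ^2 - 273)^2 = 4·9890, i.e. γ^4 - 546γ^2 + 74529 - 39560 = 0, i.e. γ^4 - 546γ^2 + 34969 = 0. So γ is a root of x^4 - 546x^2 + 34969. This polynomial is irreducible over Q: it has no rational root (each ±√43 ± √230 is irrational), and any factorization into two quadratics over Q would force √(9890) ∈ Q (pairing opposite roots) or √43, √230 ∈ Q (other pairings), all impossible. Hence [Q(γ):Q] = 4 = [Q(√43, √230):Q], so Q(γ) = Q(√43, √230).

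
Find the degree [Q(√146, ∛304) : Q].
[Q(√146, ∛304) : Q] = 6

Let L = Q(√146, ∛304). Since Q(√146) ⊂ L and [Q(√146):Q] = 2, the tower law gives 2 | [L:Q]. Likewise Q(∛304) ⊂ L with [Q(∛304):Q] = 3 (because 304 is not a perfect cube), so 3 | [L:Q]. As gcd(2,3) = 1, [L:Q] is divisible by 6. Conversely L is generated over Q by √146 and ∛304, so [L:Q] ≤ 2·3 = 6. Therefore [Q(√146, ∛304) : Q] = 6.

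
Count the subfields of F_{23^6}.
F_{23^6} has 4 subfields

The subfields of F_{p^n} are exactly the fields F_{p^d} for d | n (each is the fixed field of the unique index-d subgroup of Gal(F_{p^n}/F_p) ≅ Z/nZ). The divisors of n = 6 are {1, 2, 3, 6}, giving 4 subfields: F_{23^1}, F_{23^2}, F_{23^3}, F_{23^6}.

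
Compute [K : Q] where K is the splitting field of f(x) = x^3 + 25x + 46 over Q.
[K : Q] = 6

By the rational root test, any rational root of the monic integer polynomial f(x) = x^3 + 25x + 46 must be an integer dividing the constant term 46, i.e. one of ±{1, 2, 23, 46}. Evaluating: f(1) = 72, f(-1) = 20, f(2) = 104, f(-2) = -12, f(23) = 12788, f(-23) = -12696, f(46) = 98532, f(-46) = -98440; none is 0, so f has no rational root and is therefore irreducible over Q (a cubic with no linear factor over a field is irreducible). For an irreducible cubic, the Galois group is A_3 or S_3 according as the discriminant disc(f) = -4a^3 - 27b^2 = -4·(25)^3 - 27·(46)^2 = -119632 is or is not a square in Q. Here disc(f) = -119632 is not a perfect square in Q, so the Galois group of f over Q is not contained in A_3 and must be all of S_3. The splitting field has degree |S_3| = 6 over Q, so [K : Q] = 6.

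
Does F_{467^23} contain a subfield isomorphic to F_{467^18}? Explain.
No: F_{467^18} is not a subfield of F_{467^23}

F_{p^m} embeds in F_{p^n} iff m | n. Here 18 ∤ 23 (since 23 = 1·18 + 5 with remainder 5 ≠ 0), so F_{467^18} is not a subfield of F_{467^23}. Equivalently: if it were, the tower law would give 18 = [F_{467^18}:F_467] dividing [F_{467^23}:F_467] = 23, contradiction.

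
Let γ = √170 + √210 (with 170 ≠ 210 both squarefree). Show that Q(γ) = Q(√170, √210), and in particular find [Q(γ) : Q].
[Q(γ) : Q] = 4 (equivalently, Q(γ) = Q(√170, √210))

Obviously Q(γ) ⊆ Q(√170, √210), and [Q(√170, √210):Q] = 4 (since 170, 210 are distinct squarefree integers > 1 with 35700 not a perfect square). To show equality we compute the minimal polynomial of γ. From γ = √170 + √210: γ^2 = 170 + 2√(35700) + 210 = 380 + 2√(35700), so γ^2 - 380 = 2√(35700); squaring, (γ^2 - 380)^2 = 4·35700, i.e. γ^4 - 760γ^2 + 144400 - 142800 = 0, i.e. γ^4 - 760γ^2 + 1600 = 0. So γ is a root of x^4 - 760x^2 + 1600. This polynomial is irreducible over Q: it has no rational root (each ±√170 ± √210 is irrational), and any factorization into two quadratics over Q would force √(35700) ∈ Q (pairing opposite roots) or √170, √210 ∈ Q (other pairings), all impossible. Hence [Q(γ):Q] = 4 = [Q(√170, √210):Q], so Q(γ) = Q(√170, √210).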